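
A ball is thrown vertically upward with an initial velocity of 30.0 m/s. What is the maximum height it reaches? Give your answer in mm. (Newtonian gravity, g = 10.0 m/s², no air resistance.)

h_max = v₀² / (2g) = 30.0² / (2 × 10.0) = 900.0 / 20.0 = 45.0 m
h_max = 45.0 m / 0.001 = 45000 mm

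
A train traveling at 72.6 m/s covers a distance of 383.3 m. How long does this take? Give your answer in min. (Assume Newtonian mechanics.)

t = d / v = 383.3 / 72.6 = 5.27961 s
t = 5.27961 s / 60.0 = 0.08799 min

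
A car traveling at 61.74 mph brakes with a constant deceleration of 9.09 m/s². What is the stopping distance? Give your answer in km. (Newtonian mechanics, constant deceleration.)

v₀ = 61.74 mph × 0.44704 = 27.6002 m/s
d = v₀² / (2a) = 27.6002² / (2 × 9.09) = 761.771 / 18.18 = 41.9016 m
d = 41.9016 m / 1000.0 = 0.0419 km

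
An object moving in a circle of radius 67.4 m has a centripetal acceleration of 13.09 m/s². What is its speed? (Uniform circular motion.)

v = √(a_c × r) = √(13.09 × 67.4) = 29.7 m/s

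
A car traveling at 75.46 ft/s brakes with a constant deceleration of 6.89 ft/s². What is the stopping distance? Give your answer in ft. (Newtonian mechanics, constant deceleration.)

v₀ = 75.46 ft/s × 0.3048 = 23.0002 m/s
a = 6.89 ft/s² × 0.3048 = 2.10007 m/s²
d = v₀² / (2a) = 23.0002² / (2 × 2.10007) = 529.009 / 4.20014 = 125.95 m
d = 125.95 m / 0.3048 = 413.2 ft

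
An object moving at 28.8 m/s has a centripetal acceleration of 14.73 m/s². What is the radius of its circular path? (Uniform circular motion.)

r = v²/a_c = 28.8²/14.73 = 56.31 m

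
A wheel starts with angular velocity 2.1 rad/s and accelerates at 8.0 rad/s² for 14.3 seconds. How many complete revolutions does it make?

θ = ω₀t + ½αt² = 2.1×14.3 + ½×8.0×14.3² = 847.99 rad
Total revolutions = θ/(2π) = 847.99/(2π) = 134.96
Complete revolutions = ⌊134.96⌋ = 134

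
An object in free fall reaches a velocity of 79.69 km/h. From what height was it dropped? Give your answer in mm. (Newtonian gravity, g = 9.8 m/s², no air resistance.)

v = 79.69 km/h × 0.2777777777777778 = 22.1361 m/s
h = v² / (2g) = 22.1361² / (2 × 9.8) = 25.0004 m
h = 25.0004 m / 0.001 = 25000 mm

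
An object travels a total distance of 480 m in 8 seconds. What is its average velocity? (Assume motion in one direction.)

v_avg = Δd / Δt = 480 / 8 = 60.0 m/s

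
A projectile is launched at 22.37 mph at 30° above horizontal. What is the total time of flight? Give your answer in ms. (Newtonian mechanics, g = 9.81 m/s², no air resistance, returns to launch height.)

v₀ = 22.37 mph × 0.44704 = 10.0003 m/s
T = 2 × v₀ × sin(θ) / g = 2 × 10.0003 × sin(30°) / 9.81 = 2 × 10.0003 × 0.5 / 9.81 = 1.0194 s
T = 1.0194 s / 0.001 = 1019 ms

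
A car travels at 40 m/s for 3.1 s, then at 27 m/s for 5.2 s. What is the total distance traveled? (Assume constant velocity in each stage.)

d₁ = v₁t₁ = 40 × 3.1 = 124.0 m
d₂ = v₂t₂ = 27 × 5.2 = 140.4 m
d_total = 124.0 + 140.4 = 264.4 m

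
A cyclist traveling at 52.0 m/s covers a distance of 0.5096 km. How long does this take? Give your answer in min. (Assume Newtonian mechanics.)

d = 0.5096 km × 1000.0 = 509.6 m
t = d / v = 509.6 / 52.0 = 9.8 s
t = 9.8 s / 60.0 = 0.1633 min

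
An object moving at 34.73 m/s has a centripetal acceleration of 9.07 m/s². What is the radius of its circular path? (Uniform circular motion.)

r = v²/a_c = 34.73²/9.07 = 132.98 m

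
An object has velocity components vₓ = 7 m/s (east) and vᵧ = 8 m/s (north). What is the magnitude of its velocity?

|v| = √(vₓ² + vᵧ²) = √(7² + 8²) = √(113) = 10.63 m/s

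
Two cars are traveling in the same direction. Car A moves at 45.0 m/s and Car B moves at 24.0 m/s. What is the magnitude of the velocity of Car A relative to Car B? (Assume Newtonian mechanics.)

v_rel = |v_A - v_B| = |45.0 - 24.0| = 21.0 m/s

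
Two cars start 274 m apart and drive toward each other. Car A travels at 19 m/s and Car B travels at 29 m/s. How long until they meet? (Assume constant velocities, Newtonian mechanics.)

Combined speed: v_combined = 19 + 29 = 48 m/s
Time to meet: t = d/v_combined = 274/48 = 5.71 s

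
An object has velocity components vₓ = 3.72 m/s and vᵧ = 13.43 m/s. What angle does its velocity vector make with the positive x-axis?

θ = arctan(vᵧ/vₓ) = arctan(13.43/3.72) = 74.52°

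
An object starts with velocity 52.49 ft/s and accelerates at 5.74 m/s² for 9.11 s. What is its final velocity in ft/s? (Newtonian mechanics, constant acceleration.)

v₀ = 52.49 ft/s × 0.3048 = 15.999 m/s
v = v₀ + a × t = 15.999 + 5.74 × 9.11 = 68.2904 m/s
v = 68.2904 m/s / 0.3048 = 224.0 ft/s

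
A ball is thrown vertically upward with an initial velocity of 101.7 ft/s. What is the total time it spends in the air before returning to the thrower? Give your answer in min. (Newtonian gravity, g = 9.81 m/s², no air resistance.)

v₀ = 101.7 ft/s × 0.3048 = 30.9982 m/s
t_total = 2 × v₀ / g = 2 × 30.9982 / 9.81 = 6.31971 s
t_total = 6.31971 s / 60.0 = 0.1053 min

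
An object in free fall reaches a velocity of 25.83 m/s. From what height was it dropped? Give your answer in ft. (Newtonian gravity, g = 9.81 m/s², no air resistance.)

h = v² / (2g) = 25.83² / (2 × 9.81) = 34.0056 m
h = 34.0056 m / 0.3048 = 111.6 ft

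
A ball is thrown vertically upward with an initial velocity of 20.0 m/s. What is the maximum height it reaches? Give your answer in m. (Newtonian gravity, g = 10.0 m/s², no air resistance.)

h_max = v₀² / (2g) = 20.0² / (2 × 10.0) = 400.0 / 20.0 = 20.0 m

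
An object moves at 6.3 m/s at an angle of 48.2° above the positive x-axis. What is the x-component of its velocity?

vₓ = v cos(θ) = 6.3 × cos(48.2°) = 4.2 m/s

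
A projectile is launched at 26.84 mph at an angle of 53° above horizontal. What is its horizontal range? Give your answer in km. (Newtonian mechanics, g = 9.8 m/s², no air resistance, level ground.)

v₀ = 26.84 mph × 0.44704 = 11.9986 m/s
R = v₀² × sin(2θ) / g = 11.9986² × sin(2 × 53°) / 9.8 = 143.966 × 0.961262 / 9.8 = 14.1213 m
R = 14.1213 m / 1000.0 = 0.01412 km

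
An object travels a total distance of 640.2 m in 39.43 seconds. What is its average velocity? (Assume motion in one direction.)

v_avg = Δd / Δt = 640.2 / 39.43 = 16.24 m/s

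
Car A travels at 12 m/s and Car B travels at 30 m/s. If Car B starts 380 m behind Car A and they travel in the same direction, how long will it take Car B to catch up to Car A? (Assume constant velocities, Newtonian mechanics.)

Relative speed: v_rel = 30 - 12 = 18 m/s
Time to catch: t = d₀/v_rel = 380/18 = 21.11 s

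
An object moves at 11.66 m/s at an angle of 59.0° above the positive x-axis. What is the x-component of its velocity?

vₓ = v cos(θ) = 11.66 × cos(59.0°) = 6.01 m/s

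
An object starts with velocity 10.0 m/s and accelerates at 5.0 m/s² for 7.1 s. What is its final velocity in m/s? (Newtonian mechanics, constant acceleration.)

v = v₀ + a × t = 10.0 + 5.0 × 7.1 = 45.5 m/s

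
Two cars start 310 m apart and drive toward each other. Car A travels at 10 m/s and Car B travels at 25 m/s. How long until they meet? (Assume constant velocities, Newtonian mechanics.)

Combined speed: v_combined = 10 + 25 = 35 m/s
Time to meet: t = d/v_combined = 310/35 = 8.86 s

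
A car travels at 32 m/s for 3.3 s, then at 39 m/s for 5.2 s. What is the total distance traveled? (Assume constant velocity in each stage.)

d₁ = v₁t₁ = 32 × 3.3 = 105.6 m
d₂ = v₂t₂ = 39 × 5.2 = 202.8 m
d_total = 105.6 + 202.8 = 308.4 m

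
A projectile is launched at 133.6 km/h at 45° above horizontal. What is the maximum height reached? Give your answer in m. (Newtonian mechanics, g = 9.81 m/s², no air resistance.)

v₀ = 133.6 km/h × 0.2777777777777778 = 37.1111 m/s
H = v₀² × sin²(θ) / (2g) = 37.1111² × sin(45°)² / (2 × 9.81) = 1377.23 × 0.5 / 19.62 = 35.1 m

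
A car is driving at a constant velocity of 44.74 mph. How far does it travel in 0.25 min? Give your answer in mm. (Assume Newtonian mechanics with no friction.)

v = 44.74 mph × 0.44704 = 20.0006 m/s
t = 0.25 min × 60.0 = 15.0 s
d = v × t = 20.0006 × 15.0 = 300.009 m
d = 300.009 m / 0.001 = 300000 mm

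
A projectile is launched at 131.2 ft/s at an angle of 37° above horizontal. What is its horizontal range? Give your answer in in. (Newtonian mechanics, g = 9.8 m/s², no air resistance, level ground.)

v₀ = 131.2 ft/s × 0.3048 = 39.9898 m/s
R = v₀² × sin(2θ) / g = 39.9898² × sin(2 × 37°) / 9.8 = 1599.18 × 0.961262 / 9.8 = 156.86 m
R = 156.86 m / 0.0254 = 6176 in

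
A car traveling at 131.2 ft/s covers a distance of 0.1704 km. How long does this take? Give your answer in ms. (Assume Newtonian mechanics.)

d = 0.1704 km × 1000.0 = 170.4 m
v = 131.2 ft/s × 0.3048 = 39.9898 m/s
t = d / v = 170.4 / 39.9898 = 4.26109 s
t = 4.26109 s / 0.001 = 4261 ms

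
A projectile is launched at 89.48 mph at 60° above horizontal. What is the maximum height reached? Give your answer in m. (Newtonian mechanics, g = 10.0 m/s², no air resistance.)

v₀ = 89.48 mph × 0.44704 = 40.0011 m/s
H = v₀² × sin²(θ) / (2g) = 40.0011² × sin(60°)² / (2 × 10.0) = 1600.09 × 0.75 / 20.0 = 60.0 m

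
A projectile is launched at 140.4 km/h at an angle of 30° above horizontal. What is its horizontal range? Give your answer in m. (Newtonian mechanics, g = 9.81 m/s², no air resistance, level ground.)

v₀ = 140.4 km/h × 0.2777777777777778 = 39.0 m/s
R = v₀² × sin(2θ) / g = 39.0² × sin(2 × 30°) / 9.81 = 1521.0 × 0.866025 / 9.81 = 134.3 m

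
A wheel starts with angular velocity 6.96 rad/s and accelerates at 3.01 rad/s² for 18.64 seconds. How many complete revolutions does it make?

θ = ω₀t + ½αt² = 6.96×18.64 + ½×3.01×18.64² = 652.646048 rad
Total revolutions = θ/(2π) = 652.646048/(2π) = 103.87
Complete revolutions = ⌊103.87⌋ = 103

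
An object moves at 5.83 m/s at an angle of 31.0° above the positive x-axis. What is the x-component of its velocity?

vₓ = v cos(θ) = 5.83 × cos(31.0°) = 5.0 m/s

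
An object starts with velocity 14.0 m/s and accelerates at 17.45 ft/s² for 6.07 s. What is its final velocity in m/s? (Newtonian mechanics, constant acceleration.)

a = 17.45 ft/s² × 0.3048 = 5.31876 m/s²
v = v₀ + a × t = 14.0 + 5.31876 × 6.07 = 46.28 m/s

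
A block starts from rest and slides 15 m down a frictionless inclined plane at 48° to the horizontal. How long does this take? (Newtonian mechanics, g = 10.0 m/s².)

a = g sin(θ) = 10.0 × sin(48°) = 7.4314 m/s²
t = √(2d/a) = √(2 × 15 / 7.4314) = 2.01 s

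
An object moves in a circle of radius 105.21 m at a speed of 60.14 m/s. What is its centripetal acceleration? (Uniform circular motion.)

a_c = v²/r = 60.14²/105.21 = 3616.8196/105.21 = 34.38 m/s²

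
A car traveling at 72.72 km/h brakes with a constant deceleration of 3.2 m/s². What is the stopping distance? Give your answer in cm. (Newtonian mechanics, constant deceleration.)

v₀ = 72.72 km/h × 0.2777777777777778 = 20.2 m/s
d = v₀² / (2a) = 20.2² / (2 × 3.2) = 408.04 / 6.4 = 63.7563 m
d = 63.7563 m / 0.01 = 6376 cm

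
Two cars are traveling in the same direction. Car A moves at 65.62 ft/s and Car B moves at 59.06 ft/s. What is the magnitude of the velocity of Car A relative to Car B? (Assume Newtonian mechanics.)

v_rel = |v_A - v_B| = |65.62 - 59.06| = 6.56 ft/s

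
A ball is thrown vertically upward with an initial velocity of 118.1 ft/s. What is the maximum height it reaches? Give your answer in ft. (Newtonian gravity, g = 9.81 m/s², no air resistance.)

v₀ = 118.1 ft/s × 0.3048 = 35.9969 m/s
h_max = v₀² / (2g) = 35.9969² / (2 × 9.81) = 1295.78 / 19.62 = 66.0438 m
h_max = 66.0438 m / 0.3048 = 216.7 ft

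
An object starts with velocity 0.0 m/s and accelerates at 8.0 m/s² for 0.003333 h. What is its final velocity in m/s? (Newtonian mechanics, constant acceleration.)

t = 0.003333 h × 3600.0 = 11.9988 s
v = v₀ + a × t = 0.0 + 8.0 × 11.9988 = 95.99 m/s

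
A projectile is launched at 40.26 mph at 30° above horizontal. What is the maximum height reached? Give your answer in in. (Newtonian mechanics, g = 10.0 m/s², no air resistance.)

v₀ = 40.26 mph × 0.44704 = 17.9978 m/s
H = v₀² × sin²(θ) / (2g) = 17.9978² × sin(30°)² / (2 × 10.0) = 323.921 × 0.25 / 20.0 = 4.04901 m
H = 4.04901 m / 0.0254 = 159.4 in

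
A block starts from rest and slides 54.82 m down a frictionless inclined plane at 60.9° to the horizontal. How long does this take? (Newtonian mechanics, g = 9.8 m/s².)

a = g sin(θ) = 9.8 × sin(60.9°) = 8.563 m/s²
t = √(2d/a) = √(2 × 54.82 / 8.563) = 3.58 s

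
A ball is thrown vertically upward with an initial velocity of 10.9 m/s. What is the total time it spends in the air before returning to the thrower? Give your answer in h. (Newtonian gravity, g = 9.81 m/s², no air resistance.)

t_total = 2 × v₀ / g = 2 × 10.9 / 9.81 = 2.22222 s
t_total = 2.22222 s / 3600.0 = 0.0006173 h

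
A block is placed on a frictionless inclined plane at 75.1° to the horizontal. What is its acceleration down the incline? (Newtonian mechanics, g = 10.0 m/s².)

a = g sin(θ) = 10.0 × sin(75.1°) = 10.0 × 0.9664 = 9.66 m/s²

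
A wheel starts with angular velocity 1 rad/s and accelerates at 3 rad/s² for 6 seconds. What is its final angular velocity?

ω = ω₀ + αt = 1 + 3 × 6 = 19 rad/s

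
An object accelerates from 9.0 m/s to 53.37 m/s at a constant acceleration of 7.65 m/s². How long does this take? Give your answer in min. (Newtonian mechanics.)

t = (v - v₀) / a = (53.37 - 9.0) / 7.65 = 5.8 s
t = 5.8 s / 60.0 = 0.09667 min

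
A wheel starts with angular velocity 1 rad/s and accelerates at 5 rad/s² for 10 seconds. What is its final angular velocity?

ω = ω₀ + αt = 1 + 5 × 10 = 51 rad/s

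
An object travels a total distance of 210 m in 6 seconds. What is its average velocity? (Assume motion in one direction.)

v_avg = Δd / Δt = 210 / 6 = 35.0 m/s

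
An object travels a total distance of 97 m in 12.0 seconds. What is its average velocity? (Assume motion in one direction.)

v_avg = Δd / Δt = 97 / 12.0 = 8.08 m/s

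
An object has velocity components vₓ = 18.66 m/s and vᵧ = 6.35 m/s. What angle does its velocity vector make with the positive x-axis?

θ = arctan(vᵧ/vₓ) = arctan(6.35/18.66) = 18.79°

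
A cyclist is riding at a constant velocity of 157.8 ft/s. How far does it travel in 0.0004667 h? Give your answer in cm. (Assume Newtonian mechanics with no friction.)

v = 157.8 ft/s × 0.3048 = 48.0974 m/s
t = 0.0004667 h × 3600.0 = 1.68012 s
d = v × t = 48.0974 × 1.68012 = 80.8094 m
d = 80.8094 m / 0.01 = 8081 cm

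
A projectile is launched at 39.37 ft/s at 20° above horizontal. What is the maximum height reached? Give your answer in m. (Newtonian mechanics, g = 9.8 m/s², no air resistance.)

v₀ = 39.37 ft/s × 0.3048 = 12.0 m/s
H = v₀² × sin²(θ) / (2g) = 12.0² × sin(20°)² / (2 × 9.8) = 144.0 × 0.116978 / 19.6 = 0.8594 m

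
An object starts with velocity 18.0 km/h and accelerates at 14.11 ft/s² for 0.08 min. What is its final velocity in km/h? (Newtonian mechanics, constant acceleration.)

v₀ = 18.0 km/h × 0.2777777777777778 = 5.0 m/s
a = 14.11 ft/s² × 0.3048 = 4.30073 m/s²
t = 0.08 min × 60.0 = 4.8 s
v = v₀ + a × t = 5.0 + 4.30073 × 4.8 = 25.6435 m/s
v = 25.6435 m/s / 0.2777777777777778 = 92.32 km/h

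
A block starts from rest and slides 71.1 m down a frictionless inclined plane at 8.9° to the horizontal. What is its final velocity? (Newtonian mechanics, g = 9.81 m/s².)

a = g sin(θ) = 9.81 × sin(8.9°) = 1.5177 m/s²
v = √(2ad) = √(2 × 1.5177 × 71.1) = 14.69 m/s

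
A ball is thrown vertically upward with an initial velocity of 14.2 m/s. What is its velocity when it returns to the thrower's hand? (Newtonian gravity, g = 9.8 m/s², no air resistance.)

By conservation of energy (no air resistance), the ball returns to the throw height with the same speed as launch, but directed downward.
|v_ground| = v₀ = 14.2 m/s
v_ground = 14.2 m/s (downward)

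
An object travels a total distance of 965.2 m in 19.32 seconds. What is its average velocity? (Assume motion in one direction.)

v_avg = Δd / Δt = 965.2 / 19.32 = 49.96 m/s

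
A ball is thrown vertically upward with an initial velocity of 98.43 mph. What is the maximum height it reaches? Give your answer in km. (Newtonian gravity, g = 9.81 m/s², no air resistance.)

v₀ = 98.43 mph × 0.44704 = 44.0021 m/s
h_max = v₀² / (2g) = 44.0021² / (2 × 9.81) = 1936.18 / 19.62 = 98.684 m
h_max = 98.684 m / 1000.0 = 0.09868 km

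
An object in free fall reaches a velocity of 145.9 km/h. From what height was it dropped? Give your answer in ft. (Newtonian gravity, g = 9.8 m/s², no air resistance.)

v = 145.9 km/h × 0.2777777777777778 = 40.5278 m/s
h = v² / (2g) = 40.5278² / (2 × 9.8) = 83.8012 m
h = 83.8012 m / 0.3048 = 274.9 ft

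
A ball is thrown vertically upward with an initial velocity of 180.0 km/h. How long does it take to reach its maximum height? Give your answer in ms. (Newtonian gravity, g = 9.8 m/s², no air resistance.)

v₀ = 180.0 km/h × 0.2777777777777778 = 50.0 m/s
t_up = v₀ / g = 50.0 / 9.8 = 5.10204 s
t_up = 5.10204 s / 0.001 = 5102 ms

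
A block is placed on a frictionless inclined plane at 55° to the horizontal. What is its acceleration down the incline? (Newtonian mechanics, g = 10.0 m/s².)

a = g sin(θ) = 10.0 × sin(55°) = 10.0 × 0.8192 = 8.19 m/s²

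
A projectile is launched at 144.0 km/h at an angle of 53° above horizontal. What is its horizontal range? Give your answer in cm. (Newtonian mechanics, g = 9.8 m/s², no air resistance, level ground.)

v₀ = 144.0 km/h × 0.2777777777777778 = 40.0 m/s
R = v₀² × sin(2θ) / g = 40.0² × sin(2 × 53°) / 9.8 = 1600.0 × 0.961262 / 9.8 = 156.941 m
R = 156.941 m / 0.01 = 15690 cm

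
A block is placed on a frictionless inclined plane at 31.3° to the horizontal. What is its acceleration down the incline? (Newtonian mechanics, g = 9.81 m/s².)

a = g sin(θ) = 9.81 × sin(31.3°) = 9.81 × 0.5195 = 5.1 m/s²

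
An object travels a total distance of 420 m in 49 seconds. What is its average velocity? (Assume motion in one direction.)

v_avg = Δd / Δt = 420 / 49 = 8.57 m/s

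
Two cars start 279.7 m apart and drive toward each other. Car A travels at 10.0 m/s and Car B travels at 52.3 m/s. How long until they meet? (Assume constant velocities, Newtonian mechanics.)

Combined speed: v_combined = 10.0 + 52.3 = 62.3 m/s
Time to meet: t = d/v_combined = 279.7/62.3 = 4.49 s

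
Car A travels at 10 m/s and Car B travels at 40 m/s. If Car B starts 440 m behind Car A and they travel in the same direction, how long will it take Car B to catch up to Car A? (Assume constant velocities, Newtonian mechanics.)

Relative speed: v_rel = 40 - 10 = 30 m/s
Time to catch: t = d₀/v_rel = 440/30 = 14.67 s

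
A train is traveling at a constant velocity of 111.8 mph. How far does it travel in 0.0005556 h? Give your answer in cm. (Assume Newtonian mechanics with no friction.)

v = 111.8 mph × 0.44704 = 49.9791 m/s
t = 0.0005556 h × 3600.0 = 2.00016 s
d = v × t = 49.9791 × 2.00016 = 99.9662 m
d = 99.9662 m / 0.01 = 9997 cm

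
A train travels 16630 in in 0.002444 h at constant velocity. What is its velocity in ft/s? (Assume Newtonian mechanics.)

d = 16630 in × 0.0254 = 422.402 m
t = 0.002444 h × 3600.0 = 8.7984 s
v = d / t = 422.402 / 8.7984 = 48.009 m/s
v = 48.009 m/s / 0.3048 = 157.5 ft/s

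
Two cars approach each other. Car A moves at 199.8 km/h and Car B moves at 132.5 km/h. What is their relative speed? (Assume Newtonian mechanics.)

v_rel = v_A + v_B = 199.8 + 132.5 = 332.3 km/h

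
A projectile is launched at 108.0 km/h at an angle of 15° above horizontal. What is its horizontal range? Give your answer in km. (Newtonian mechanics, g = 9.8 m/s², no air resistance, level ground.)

v₀ = 108.0 km/h × 0.2777777777777778 = 30.0 m/s
R = v₀² × sin(2θ) / g = 30.0² × sin(2 × 15°) / 9.8 = 900.0 × 0.5 / 9.8 = 45.9184 m
R = 45.9184 m / 1000.0 = 0.04592 km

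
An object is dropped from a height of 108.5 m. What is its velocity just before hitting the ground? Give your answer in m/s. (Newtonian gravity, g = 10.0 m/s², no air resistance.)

v = √(2gh) = √(2 × 10.0 × 108.5) = 46.58 m/s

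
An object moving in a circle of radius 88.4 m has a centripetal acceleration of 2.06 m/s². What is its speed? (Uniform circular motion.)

v = √(a_c × r) = √(2.06 × 88.4) = 13.49 m/s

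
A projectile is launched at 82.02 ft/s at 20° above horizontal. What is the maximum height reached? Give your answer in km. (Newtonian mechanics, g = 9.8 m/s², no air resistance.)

v₀ = 82.02 ft/s × 0.3048 = 24.9997 m/s
H = v₀² × sin²(θ) / (2g) = 24.9997² × sin(20°)² / (2 × 9.8) = 624.985 × 0.116978 / 19.6 = 3.73008 m
H = 3.73008 m / 1000.0 = 0.00373 km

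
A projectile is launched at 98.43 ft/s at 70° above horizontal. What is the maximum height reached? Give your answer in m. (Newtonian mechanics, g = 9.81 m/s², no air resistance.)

v₀ = 98.43 ft/s × 0.3048 = 30.0015 m/s
H = v₀² × sin²(θ) / (2g) = 30.0015² × sin(70°)² / (2 × 9.81) = 900.09 × 0.883022 / 19.62 = 40.51 m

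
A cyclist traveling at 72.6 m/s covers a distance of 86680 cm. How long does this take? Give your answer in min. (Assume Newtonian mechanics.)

d = 86680 cm × 0.01 = 866.8 m
t = d / v = 866.8 / 72.6 = 11.9394 s
t = 11.9394 s / 60.0 = 0.199 min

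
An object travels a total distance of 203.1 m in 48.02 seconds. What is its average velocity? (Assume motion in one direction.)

v_avg = Δd / Δt = 203.1 / 48.02 = 4.23 m/s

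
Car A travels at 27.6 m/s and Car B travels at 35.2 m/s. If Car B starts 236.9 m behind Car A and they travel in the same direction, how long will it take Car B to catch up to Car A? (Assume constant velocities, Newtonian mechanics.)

Relative speed: v_rel = 35.2 - 27.6 = 7.6 m/s
Time to catch: t = d₀/v_rel = 236.9/7.6 = 31.17 s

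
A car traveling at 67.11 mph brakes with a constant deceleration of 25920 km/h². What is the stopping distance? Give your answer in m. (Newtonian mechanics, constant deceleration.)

v₀ = 67.11 mph × 0.44704 = 30.0009 m/s
a = 25920 km/h² × 7.716049382716049e-05 = 2.0 m/s²
d = v₀² / (2a) = 30.0009² / (2 × 2.0) = 900.054 / 4.0 = 225.0 m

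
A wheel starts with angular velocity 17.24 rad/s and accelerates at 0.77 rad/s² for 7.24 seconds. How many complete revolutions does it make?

θ = ω₀t + ½αt² = 17.24×7.24 + ½×0.77×7.24² = 144.998376 rad
Total revolutions = θ/(2π) = 144.998376/(2π) = 23.08
Complete revolutions = ⌊23.08⌋ = 23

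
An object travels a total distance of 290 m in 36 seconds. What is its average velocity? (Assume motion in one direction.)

v_avg = Δd / Δt = 290 / 36 = 8.06 m/s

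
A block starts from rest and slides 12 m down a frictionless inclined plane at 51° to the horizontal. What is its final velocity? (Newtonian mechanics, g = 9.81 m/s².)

a = g sin(θ) = 9.81 × sin(51°) = 7.6238 m/s²
v = √(2ad) = √(2 × 7.6238 × 12) = 13.53 m/s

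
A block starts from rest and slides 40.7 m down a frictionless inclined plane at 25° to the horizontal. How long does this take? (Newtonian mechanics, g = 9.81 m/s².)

a = g sin(θ) = 9.81 × sin(25°) = 4.1459 m/s²
t = √(2d/a) = √(2 × 40.7 / 4.1459) = 4.43 s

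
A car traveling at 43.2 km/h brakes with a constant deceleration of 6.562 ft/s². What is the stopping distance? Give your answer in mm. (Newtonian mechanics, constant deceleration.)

v₀ = 43.2 km/h × 0.2777777777777778 = 12.0 m/s
a = 6.562 ft/s² × 0.3048 = 2.0001 m/s²
d = v₀² / (2a) = 12.0² / (2 × 2.0001) = 144.0 / 4.0002 = 35.9982 m
d = 35.9982 m / 0.001 = 36000 mm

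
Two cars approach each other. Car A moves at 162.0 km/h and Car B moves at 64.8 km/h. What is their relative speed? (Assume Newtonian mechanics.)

v_rel = v_A + v_B = 162.0 + 64.8 = 226.8 km/h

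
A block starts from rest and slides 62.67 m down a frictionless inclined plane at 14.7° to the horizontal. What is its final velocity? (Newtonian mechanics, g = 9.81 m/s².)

a = g sin(θ) = 9.81 × sin(14.7°) = 2.4894 m/s²
v = √(2ad) = √(2 × 2.4894 × 62.67) = 17.66 m/s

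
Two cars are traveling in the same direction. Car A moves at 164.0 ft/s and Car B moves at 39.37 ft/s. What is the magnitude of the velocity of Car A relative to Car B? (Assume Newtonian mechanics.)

v_rel = |v_A - v_B| = |164.0 - 39.37| = 124.63 ft/s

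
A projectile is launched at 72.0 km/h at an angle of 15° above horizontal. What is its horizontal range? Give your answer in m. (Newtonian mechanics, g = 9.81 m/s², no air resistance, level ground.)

v₀ = 72.0 km/h × 0.2777777777777778 = 20.0 m/s
R = v₀² × sin(2θ) / g = 20.0² × sin(2 × 15°) / 9.81 = 400.0 × 0.5 / 9.81 = 20.39 m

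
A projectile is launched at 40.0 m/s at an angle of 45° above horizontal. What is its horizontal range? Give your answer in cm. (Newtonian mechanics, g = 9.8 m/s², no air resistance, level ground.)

R = v₀² × sin(2θ) / g = 40.0² × sin(2 × 45°) / 9.8 = 1600.0 × 1.0 / 9.8 = 163.265 m
R = 163.265 m / 0.01 = 16330 cm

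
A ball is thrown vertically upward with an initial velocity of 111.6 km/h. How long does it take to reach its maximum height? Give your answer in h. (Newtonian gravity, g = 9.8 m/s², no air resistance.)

v₀ = 111.6 km/h × 0.2777777777777778 = 31.0 m/s
t_up = v₀ / g = 31.0 / 9.8 = 3.16327 s
t_up = 3.16327 s / 3600.0 = 0.0008787 h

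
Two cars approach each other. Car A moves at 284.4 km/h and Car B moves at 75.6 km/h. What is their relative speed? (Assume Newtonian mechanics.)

v_rel = v_A + v_B = 284.4 + 75.6 = 360.0 km/h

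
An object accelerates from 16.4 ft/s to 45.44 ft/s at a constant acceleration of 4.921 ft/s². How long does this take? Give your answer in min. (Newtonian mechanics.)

v₀ = 16.4 ft/s × 0.3048 = 4.99872 m/s
v = 45.44 ft/s × 0.3048 = 13.8501 m/s
a = 4.921 ft/s² × 0.3048 = 1.49992 m/s²
t = (v - v₀) / a = (13.8501 - 4.99872) / 1.49992 = 5.90123 s
t = 5.90123 s / 60.0 = 0.09835 min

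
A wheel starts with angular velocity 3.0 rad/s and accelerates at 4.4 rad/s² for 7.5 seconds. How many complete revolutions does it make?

θ = ω₀t + ½αt² = 3.0×7.5 + ½×4.4×7.5² = 146.25 rad
Total revolutions = θ/(2π) = 146.25/(2π) = 23.28
Complete revolutions = ⌊23.28⌋ = 23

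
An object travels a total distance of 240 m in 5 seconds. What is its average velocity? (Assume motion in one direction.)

v_avg = Δd / Δt = 240 / 5 = 48.0 m/s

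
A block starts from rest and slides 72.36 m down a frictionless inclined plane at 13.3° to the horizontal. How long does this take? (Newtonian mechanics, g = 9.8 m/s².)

a = g sin(θ) = 9.8 × sin(13.3°) = 2.2545 m/s²
t = √(2d/a) = √(2 × 72.36 / 2.2545) = 8.01 s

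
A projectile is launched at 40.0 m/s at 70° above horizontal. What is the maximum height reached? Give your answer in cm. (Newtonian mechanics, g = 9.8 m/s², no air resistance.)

H = v₀² × sin²(θ) / (2g) = 40.0² × sin(70°)² / (2 × 9.8) = 1600.0 × 0.883022 / 19.6 = 72.0834 m
H = 72.0834 m / 0.01 = 7208 cm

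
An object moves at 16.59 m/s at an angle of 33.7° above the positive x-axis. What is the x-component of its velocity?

vₓ = v cos(θ) = 16.59 × cos(33.7°) = 13.8 m/s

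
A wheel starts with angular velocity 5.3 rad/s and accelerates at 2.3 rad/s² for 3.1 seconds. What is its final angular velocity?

ω = ω₀ + αt = 5.3 + 2.3 × 3.1 = 12.43 rad/s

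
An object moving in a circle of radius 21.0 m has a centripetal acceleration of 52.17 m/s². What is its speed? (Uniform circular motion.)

v = √(a_c × r) = √(52.17 × 21.0) = 33.1 m/s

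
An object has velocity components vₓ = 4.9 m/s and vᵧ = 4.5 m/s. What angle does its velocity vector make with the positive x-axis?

θ = arctan(vᵧ/vₓ) = arctan(4.5/4.9) = 42.56°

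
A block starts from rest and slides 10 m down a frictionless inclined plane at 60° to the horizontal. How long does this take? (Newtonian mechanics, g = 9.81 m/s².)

a = g sin(θ) = 9.81 × sin(60°) = 8.4957 m/s²
t = √(2d/a) = √(2 × 10 / 8.4957) = 1.53 s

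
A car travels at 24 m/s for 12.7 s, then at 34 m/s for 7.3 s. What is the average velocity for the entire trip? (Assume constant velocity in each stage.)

d₁ = v₁t₁ = 24 × 12.7 = 304.8 m
d₂ = v₂t₂ = 34 × 7.3 = 248.2 m
d_total = 553.0 m, t_total = 20.0 s
v_avg = d_total/t_total = 553.0/20.0 = 27.65 m/s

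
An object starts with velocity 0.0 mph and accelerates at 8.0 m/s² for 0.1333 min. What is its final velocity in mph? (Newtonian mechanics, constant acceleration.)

v₀ = 0.0 mph × 0.44704 = 0.0 m/s
t = 0.1333 min × 60.0 = 7.998 s
v = v₀ + a × t = 0.0 + 8.0 × 7.998 = 63.984 m/s
v = 63.984 m/s / 0.44704 = 143.1 mph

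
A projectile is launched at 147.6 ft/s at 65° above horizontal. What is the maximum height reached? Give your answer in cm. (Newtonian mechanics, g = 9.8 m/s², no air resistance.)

v₀ = 147.6 ft/s × 0.3048 = 44.9885 m/s
H = v₀² × sin²(θ) / (2g) = 44.9885² × sin(65°)² / (2 × 9.8) = 2023.97 × 0.821394 / 19.6 = 84.8202 m
H = 84.8202 m / 0.01 = 8482 cm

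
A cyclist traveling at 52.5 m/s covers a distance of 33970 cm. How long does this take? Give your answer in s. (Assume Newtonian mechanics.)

d = 33970 cm × 0.01 = 339.7 m
t = d / v = 339.7 / 52.5 = 6.47 s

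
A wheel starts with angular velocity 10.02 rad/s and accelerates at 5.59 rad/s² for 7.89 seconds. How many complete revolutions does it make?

θ = ω₀t + ½αt² = 10.02×7.89 + ½×5.59×7.89² = 253.0524195 rad
Total revolutions = θ/(2π) = 253.0524195/(2π) = 40.27
Complete revolutions = ⌊40.27⌋ = 40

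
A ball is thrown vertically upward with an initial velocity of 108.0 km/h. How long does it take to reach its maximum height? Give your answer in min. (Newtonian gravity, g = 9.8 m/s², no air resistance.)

v₀ = 108.0 km/h × 0.2777777777777778 = 30.0 m/s
t_up = v₀ / g = 30.0 / 9.8 = 3.06122 s
t_up = 3.06122 s / 60.0 = 0.05102 min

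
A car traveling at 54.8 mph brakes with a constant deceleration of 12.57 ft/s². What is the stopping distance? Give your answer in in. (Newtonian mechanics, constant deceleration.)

v₀ = 54.8 mph × 0.44704 = 24.4978 m/s
a = 12.57 ft/s² × 0.3048 = 3.83134 m/s²
d = v₀² / (2a) = 24.4978² / (2 × 3.83134) = 600.142 / 7.66268 = 78.3201 m
d = 78.3201 m / 0.0254 = 3083 in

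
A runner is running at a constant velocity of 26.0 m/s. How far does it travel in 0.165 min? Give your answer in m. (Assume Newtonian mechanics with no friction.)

t = 0.165 min × 60.0 = 9.9 s
d = v × t = 26.0 × 9.9 = 257.4 m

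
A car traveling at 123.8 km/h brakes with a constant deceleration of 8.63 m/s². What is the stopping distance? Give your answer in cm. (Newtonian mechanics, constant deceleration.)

v₀ = 123.8 km/h × 0.2777777777777778 = 34.3889 m/s
d = v₀² / (2a) = 34.3889² / (2 × 8.63) = 1182.6 / 17.26 = 68.5168 m
d = 68.5168 m / 0.01 = 6852 cm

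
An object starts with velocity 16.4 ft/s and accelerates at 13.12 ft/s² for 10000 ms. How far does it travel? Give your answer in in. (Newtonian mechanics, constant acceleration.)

v₀ = 16.4 ft/s × 0.3048 = 4.99872 m/s
a = 13.12 ft/s² × 0.3048 = 3.99898 m/s²
t = 10000 ms × 0.001 = 10.0 s
d = v₀ × t + ½ × a × t² = 4.99872 × 10.0 + 0.5 × 3.99898 × 10.0² = 249.936 m
d = 249.936 m / 0.0254 = 9840 in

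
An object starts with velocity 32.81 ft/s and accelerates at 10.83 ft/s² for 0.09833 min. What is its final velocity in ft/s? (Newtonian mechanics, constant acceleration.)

v₀ = 32.81 ft/s × 0.3048 = 10.0005 m/s
a = 10.83 ft/s² × 0.3048 = 3.30098 m/s²
t = 0.09833 min × 60.0 = 5.8998 s
v = v₀ + a × t = 10.0005 + 3.30098 × 5.8998 = 29.4756 m/s
v = 29.4756 m/s / 0.3048 = 96.7 ft/s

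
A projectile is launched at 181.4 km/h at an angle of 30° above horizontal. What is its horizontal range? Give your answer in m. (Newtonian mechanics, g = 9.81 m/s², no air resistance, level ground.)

v₀ = 181.4 km/h × 0.2777777777777778 = 50.3889 m/s
R = v₀² × sin(2θ) / g = 50.3889² × sin(2 × 30°) / 9.81 = 2539.04 × 0.866025 / 9.81 = 224.1 m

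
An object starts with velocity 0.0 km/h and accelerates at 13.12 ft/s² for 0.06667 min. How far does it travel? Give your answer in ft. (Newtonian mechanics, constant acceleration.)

v₀ = 0.0 km/h × 0.2777777777777778 = 0.0 m/s
a = 13.12 ft/s² × 0.3048 = 3.99898 m/s²
t = 0.06667 min × 60.0 = 4.0002 s
d = v₀ × t + ½ × a × t² = 0.0 × 4.0002 + 0.5 × 3.99898 × 4.0002² = 31.995 m
d = 31.995 m / 0.3048 = 105.0 ft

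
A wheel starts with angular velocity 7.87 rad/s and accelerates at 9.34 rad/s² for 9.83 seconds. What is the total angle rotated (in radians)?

θ = ω₀t + ½αt² = 7.87×9.83 + ½×9.34×9.83² = 528.62 rad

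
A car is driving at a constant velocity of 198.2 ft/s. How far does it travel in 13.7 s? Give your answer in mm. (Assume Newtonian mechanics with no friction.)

v = 198.2 ft/s × 0.3048 = 60.4114 m/s
d = v × t = 60.4114 × 13.7 = 827.636 m
d = 827.636 m / 0.001 = 827600 mm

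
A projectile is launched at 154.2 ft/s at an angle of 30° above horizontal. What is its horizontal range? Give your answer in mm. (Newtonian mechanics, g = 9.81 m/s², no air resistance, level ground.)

v₀ = 154.2 ft/s × 0.3048 = 47.0002 m/s
R = v₀² × sin(2θ) / g = 47.0002² × sin(2 × 30°) / 9.81 = 2209.02 × 0.866025 / 9.81 = 195.012 m
R = 195.012 m / 0.001 = 195000 mm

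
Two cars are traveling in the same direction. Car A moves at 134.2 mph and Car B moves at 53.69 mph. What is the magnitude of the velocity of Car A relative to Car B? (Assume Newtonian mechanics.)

v_rel = |v_A - v_B| = |134.2 - 53.69| = 80.51 mph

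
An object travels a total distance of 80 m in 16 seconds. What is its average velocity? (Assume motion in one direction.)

v_avg = Δd / Δt = 80 / 16 = 5.0 m/s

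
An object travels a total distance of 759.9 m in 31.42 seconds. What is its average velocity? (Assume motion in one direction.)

v_avg = Δd / Δt = 759.9 / 31.42 = 24.19 m/s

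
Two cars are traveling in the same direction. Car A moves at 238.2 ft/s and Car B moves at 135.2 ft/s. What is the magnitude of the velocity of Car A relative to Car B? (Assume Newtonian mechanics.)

v_rel = |v_A - v_B| = |238.2 - 135.2| = 103.0 ft/s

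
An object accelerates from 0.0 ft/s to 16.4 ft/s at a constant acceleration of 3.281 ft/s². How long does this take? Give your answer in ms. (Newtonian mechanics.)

v₀ = 0.0 ft/s × 0.3048 = 0.0 m/s
v = 16.4 ft/s × 0.3048 = 4.99872 m/s
a = 3.281 ft/s² × 0.3048 = 1.00005 m/s²
t = (v - v₀) / a = (4.99872 - 0.0) / 1.00005 = 4.99847 s
t = 4.99847 s / 0.001 = 4998 ms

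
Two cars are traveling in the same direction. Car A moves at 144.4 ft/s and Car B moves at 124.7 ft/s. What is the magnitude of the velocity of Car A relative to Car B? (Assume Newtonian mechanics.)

v_rel = |v_A - v_B| = |144.4 - 124.7| = 19.7 ft/s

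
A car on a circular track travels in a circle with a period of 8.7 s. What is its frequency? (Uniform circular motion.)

f = 1/T = 1/8.7 = 0.1149 Hz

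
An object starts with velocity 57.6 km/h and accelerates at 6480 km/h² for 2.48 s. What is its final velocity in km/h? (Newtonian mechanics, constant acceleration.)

v₀ = 57.6 km/h × 0.2777777777777778 = 16.0 m/s
a = 6480 km/h² × 7.716049382716049e-05 = 0.5 m/s²
v = v₀ + a × t = 16.0 + 0.5 × 2.48 = 17.24 m/s
v = 17.24 m/s / 0.2777777777777778 = 62.06 km/h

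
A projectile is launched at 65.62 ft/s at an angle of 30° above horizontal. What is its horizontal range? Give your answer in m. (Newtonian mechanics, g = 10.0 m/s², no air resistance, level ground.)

v₀ = 65.62 ft/s × 0.3048 = 20.001 m/s
R = v₀² × sin(2θ) / g = 20.001² × sin(2 × 30°) / 10.0 = 400.04 × 0.866025 / 10.0 = 34.64 m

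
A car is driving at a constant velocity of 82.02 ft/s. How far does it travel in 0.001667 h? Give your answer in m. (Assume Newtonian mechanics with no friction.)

v = 82.02 ft/s × 0.3048 = 24.9997 m/s
t = 0.001667 h × 3600.0 = 6.0012 s
d = v × t = 24.9997 × 6.0012 = 150.0 m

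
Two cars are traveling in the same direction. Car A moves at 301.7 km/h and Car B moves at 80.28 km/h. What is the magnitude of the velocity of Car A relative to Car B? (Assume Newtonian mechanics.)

v_rel = |v_A - v_B| = |301.7 - 80.28| = 221.42 km/h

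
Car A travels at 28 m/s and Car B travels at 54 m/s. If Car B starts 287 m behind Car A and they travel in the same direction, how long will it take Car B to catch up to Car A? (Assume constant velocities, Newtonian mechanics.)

Relative speed: v_rel = 54 - 28 = 26 m/s
Time to catch: t = d₀/v_rel = 287/26 = 11.04 s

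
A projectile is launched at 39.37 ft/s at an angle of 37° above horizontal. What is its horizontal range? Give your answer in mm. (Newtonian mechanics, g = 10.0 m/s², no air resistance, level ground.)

v₀ = 39.37 ft/s × 0.3048 = 12.0 m/s
R = v₀² × sin(2θ) / g = 12.0² × sin(2 × 37°) / 10.0 = 144.0 × 0.961262 / 10.0 = 13.8422 m
R = 13.8422 m / 0.001 = 13840 mm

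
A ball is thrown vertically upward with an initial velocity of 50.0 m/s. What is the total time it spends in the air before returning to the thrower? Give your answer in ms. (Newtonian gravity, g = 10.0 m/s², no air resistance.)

t_total = 2 × v₀ / g = 2 × 50.0 / 10.0 = 10.0 s
t_total = 10.0 s / 0.001 = 10000 ms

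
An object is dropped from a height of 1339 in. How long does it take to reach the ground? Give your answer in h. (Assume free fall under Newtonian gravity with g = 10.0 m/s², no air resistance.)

h = 1339 in × 0.0254 = 34.0106 m
t = √(2h/g) = √(2 × 34.0106 / 10.0) = 2.60809 s
t = 2.60809 s / 3600.0 = 0.0007245 h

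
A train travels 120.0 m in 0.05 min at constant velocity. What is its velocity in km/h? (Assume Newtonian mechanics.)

t = 0.05 min × 60.0 = 3.0 s
v = d / t = 120.0 / 3.0 = 40.0 m/s
v = 40.0 m/s / 0.2777777777777778 = 144.0 km/h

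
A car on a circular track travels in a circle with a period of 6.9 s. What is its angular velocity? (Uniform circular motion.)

ω = 2π/T = 2π/6.9 = 0.9106 rad/s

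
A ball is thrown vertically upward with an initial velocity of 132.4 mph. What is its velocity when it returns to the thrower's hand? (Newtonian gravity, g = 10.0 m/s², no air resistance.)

By conservation of energy (no air resistance), the ball returns to the throw height with the same speed as launch, but directed downward.
|v_ground| = v₀ = 132.4 mph
v_ground = 132.4 mph (downward)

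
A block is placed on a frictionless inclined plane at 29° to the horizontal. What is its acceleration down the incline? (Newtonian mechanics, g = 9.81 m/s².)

a = g sin(θ) = 9.81 × sin(29°) = 9.81 × 0.4848 = 4.76 m/s²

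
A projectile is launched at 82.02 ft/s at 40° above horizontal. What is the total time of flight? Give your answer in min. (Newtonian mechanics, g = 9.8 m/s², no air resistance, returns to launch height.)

v₀ = 82.02 ft/s × 0.3048 = 24.9997 m/s
T = 2 × v₀ × sin(θ) / g = 2 × 24.9997 × sin(40°) / 9.8 = 2 × 24.9997 × 0.642788 / 9.8 = 3.27949 s
T = 3.27949 s / 60.0 = 0.05466 min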